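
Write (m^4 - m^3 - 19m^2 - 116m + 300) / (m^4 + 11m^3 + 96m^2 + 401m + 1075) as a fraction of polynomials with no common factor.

(m^2 - 8m + 12)/(m^2 + 4m + 43)

By polynomial division,
  m^4 - m^3 - 19m^2 - 116m + 300 = (m^4 + 11m^3 + 96m^2 + 401m + 1075) + (-12m^3 - 115m^2 - 517m - 775)
  m^4 + 11m^3 + 96m^2 + 401m + 1075 = (-(1/12)m - 17/144)(-12m^3 - 115m^2 - 517m - 775) + ((5665/144)m^2 + (39655/144)m + 141625/144)
  -12m^3 - 115m^2 - 517m - 775 = (-(1728/5665)m - 4464/5665)((5665/144)m^2 + (39655/144)m + 141625/144) + (0)
Last nonzero remainder: (5665/144)m^2 + (39655/144)m + 141625/144. Dividing through by 5665/144 gives the monic gcd m^2 + 7m + 25.
Cancel m^2 + 7m + 25 from numerator and denominator to get the reduced form.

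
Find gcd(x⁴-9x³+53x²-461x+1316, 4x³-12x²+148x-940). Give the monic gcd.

By polynomial division,
  x⁴-9x³+53x²-461x+1316 = ((1/4)x-3/2)(4x³-12x²+148x-940) + (-2x²-4x-94)
  4x³-12x²+148x-940 = (-2x+10)(-2x²-4x-94) + (0)
Last nonzero remainder: -2x²-4x-94. Dividing through by -2 gives the monic gcd x²+2x+47.

x²+2x+47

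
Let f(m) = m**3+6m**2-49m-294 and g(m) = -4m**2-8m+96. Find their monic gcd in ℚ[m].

m+6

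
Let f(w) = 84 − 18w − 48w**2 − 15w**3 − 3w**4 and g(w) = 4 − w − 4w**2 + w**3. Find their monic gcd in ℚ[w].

−1 + w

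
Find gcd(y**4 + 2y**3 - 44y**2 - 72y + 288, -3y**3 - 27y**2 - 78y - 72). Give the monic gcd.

By polynomial division,
  y**4 + 2y**3 - 44y**2 - 72y + 288 = (-(1/3)y + 7/3)(-3y**3 - 27y**2 - 78y - 72) + (-7y**2 + 86y + 456)
  -3y**3 - 27y**2 - 78y - 72 = ((3/7)y + 447/49)(-7y**2 + 86y + 456) + (-(51840/49)y - 207360/49)
  -7y**2 + 86y + 456 = ((343/51840)y - 931/8640)(-(51840/49)y - 207360/49) + (0)
Last nonzero remainder: -(51840/49)y - 207360/49. Dividing through by -51840/49 gives the monic gcd y + 4.

y + 4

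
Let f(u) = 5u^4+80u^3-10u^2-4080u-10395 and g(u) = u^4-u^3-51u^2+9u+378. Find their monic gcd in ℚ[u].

u^2-4u-21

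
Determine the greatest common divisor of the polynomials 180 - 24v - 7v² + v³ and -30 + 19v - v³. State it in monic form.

5 + v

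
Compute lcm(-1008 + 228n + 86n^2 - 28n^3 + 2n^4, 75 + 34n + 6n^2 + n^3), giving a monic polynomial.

-12600 + 1338n + 913n^2 - 107n^3 + 26n^4 - 11n^5 + n^6

Euclidean algorithm in ℚ[n]:
  2n^4 - 28n^3 + 86n^2 + 228n - 1008 = (2n - 40)(n^3 + 6n^2 + 34n + 75) + (258n^2 + 1438n + 1992)
  n^3 + 6n^2 + 34n + 75 = ((1/258)n + 55/33282)(258n^2 + 1438n + 1992) + ((397765/16641)n + 397765/5547)
  258n^2 + 1438n + 1992 = ((4293378/397765)n + 11049624/397765)((397765/16641)n + 397765/5547) + (0)
Last nonzero remainder: (397765/16641)n + 397765/5547. Dividing through by 397765/16641 gives the monic gcd n + 3.
Then lcm(f, g) = f·g / gcd(f, g); expanding and making the result monic gives the answer.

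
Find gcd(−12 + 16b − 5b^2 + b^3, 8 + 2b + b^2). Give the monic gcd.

1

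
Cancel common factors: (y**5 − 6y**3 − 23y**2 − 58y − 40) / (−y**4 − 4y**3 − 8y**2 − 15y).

Apply the Euclidean algorithm:
  y**5 − 6y**3 − 23y**2 − 58y − 40 = (−y + 4)(−y**4 − 4y**3 − 8y**2 − 15y) + (2y**3 − 6y**2 + 2y − 40)
  −y**4 − 4y**3 − 8y**2 − 15y = (−(1/2)y − 7/2)(2y**3 − 6y**2 + 2y − 40) + (−28y**2 − 28y − 140)
  2y**3 − 6y**2 + 2y − 40 = (−(1/14)y + 2/7)(−28y**2 − 28y − 140) + (0)
Last nonzero remainder: −28y**2 − 28y − 140. Dividing through by −28 gives the monic gcd y**2 + y + 5.
Cancel y**2 + y + 5 from numerator and denominator to get the reduced form.

(−y**3 + y**2 + 10y + 8)/(y**2 + 3y)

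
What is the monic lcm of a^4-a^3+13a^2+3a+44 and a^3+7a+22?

a^5+a^4+11a^3+29a^2+50a+88

Euclidean algorithm in ℚ[a]:
  a^4-a^3+13a^2+3a+44 = (a-1)(a^3+7a+22) + (6a^2-12a+66)
  a^3+7a+22 = ((1/6)a+1/3)(6a^2-12a+66) + (0)
Last nonzero remainder: 6a^2-12a+66. Dividing through by 6 gives the monic gcd a^2-2a+11.
Then lcm(f, g) = f·g / gcd(f, g); expanding and making the result monic gives the answer.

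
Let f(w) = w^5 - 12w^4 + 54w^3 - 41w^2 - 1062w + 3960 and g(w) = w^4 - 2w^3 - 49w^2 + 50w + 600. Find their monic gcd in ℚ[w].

By polynomial division,
  w^5 - 12w^4 + 54w^3 - 41w^2 - 1062w + 3960 = (w - 10)(w^4 - 2w^3 - 49w^2 + 50w + 600) + (83w^3 - 581w^2 - 1162w + 9960)
  w^4 - 2w^3 - 49w^2 + 50w + 600 = ((1/83)w + 5/83)(83w^3 - 581w^2 - 1162w + 9960) + (0)
Last nonzero remainder: 83w^3 - 581w^2 - 1162w + 9960. Dividing through by 83 gives the monic gcd w^3 - 7w^2 - 14w + 120.

w^3 - 7w^2 - 14w + 120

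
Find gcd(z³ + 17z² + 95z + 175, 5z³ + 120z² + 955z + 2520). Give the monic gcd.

z + 7

By polynomial division,
  z³ + 17z² + 95z + 175 = (1/5)(5z³ + 120z² + 955z + 2520) + (−7z² − 96z − 329)
  5z³ + 120z² + 955z + 2520 = (−(5/7)z − 360/49)(−7z² − 96z − 329) + ((720/49)z + 720/7)
  −7z² − 96z − 329 = (−(343/720)z − 2303/720)((720/49)z + 720/7) + (0)
Last nonzero remainder: (720/49)z + 720/7. Dividing through by 720/49 gives the monic gcd z + 7.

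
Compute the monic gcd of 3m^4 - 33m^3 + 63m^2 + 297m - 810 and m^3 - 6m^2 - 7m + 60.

m^2 - 2m - 15

Repeated division with remainder:
  3m^4 - 33m^3 + 63m^2 + 297m - 810 = (3m - 15)(m^3 - 6m^2 - 7m + 60) + (-6m^2 + 12m + 90)
  m^3 - 6m^2 - 7m + 60 = (-(1/6)m + 2/3)(-6m^2 + 12m + 90) + (0)
Last nonzero remainder: -6m^2 + 12m + 90. Dividing through by -6 gives the monic gcd m^2 - 2m - 15.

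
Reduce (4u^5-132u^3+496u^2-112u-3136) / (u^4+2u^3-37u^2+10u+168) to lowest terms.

Repeated division with remainder:
  4u^5-132u^3+496u^2-112u-3136 = (4u-8)(u^4+2u^3-37u^2+10u+168) + (32u^3+160u^2-704u-1792)
  u^4+2u^3-37u^2+10u+168 = ((1/32)u-3/32)(32u^3+160u^2-704u-1792) + (0)
Last nonzero remainder: 32u^3+160u^2-704u-1792. Dividing through by 32 gives the monic gcd u^3+5u^2-22u-56.
Cancel u^3+5u^2-22u-56 from numerator and denominator to get the reduced form.

(4u^2-20u+56)/(u-3)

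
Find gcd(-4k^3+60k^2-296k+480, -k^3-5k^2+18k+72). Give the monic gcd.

k-4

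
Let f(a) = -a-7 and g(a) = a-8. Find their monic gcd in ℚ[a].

1

By polynomial division,
  -a-7 = (-1)(a-8) + (-15)
  a-8 = (-(1/15)a+8/15)(-15) + (0)
The last nonzero remainder is the constant -15, so the polynomials are coprime and gcd = 1.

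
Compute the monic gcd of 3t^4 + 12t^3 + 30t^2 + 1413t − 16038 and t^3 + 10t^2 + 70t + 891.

t^3 + 10t^2 + 70t + 891

Apply the Euclidean algorithm:
  3t^4 + 12t^3 + 30t^2 + 1413t − 16038 = (3t − 18)(t^3 + 10t^2 + 70t + 891) + (0)
The last nonzero remainder t^3 + 10t^2 + 70t + 891 is already monic.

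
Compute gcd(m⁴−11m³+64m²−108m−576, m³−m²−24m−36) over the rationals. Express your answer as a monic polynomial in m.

By polynomial division,
  m⁴−11m³+64m²−108m−576 = (m−10)(m³−m²−24m−36) + (78m²−312m−936)
  m³−m²−24m−36 = ((1/78)m+1/26)(78m²−312m−936) + (0)
Last nonzero remainder: 78m²−312m−936. Dividing through by 78 gives the monic gcd m²−4m−12.

m²−4m−12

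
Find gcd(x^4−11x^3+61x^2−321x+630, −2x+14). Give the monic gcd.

x−7

By polynomial division,
  x^4−11x^3+61x^2−321x+630 = (−(1/2)x^3+2x^2−(33/2)x+45)(−2x+14) + (0)
Last nonzero remainder: −2x+14. Dividing through by −2 gives the monic gcd x−7.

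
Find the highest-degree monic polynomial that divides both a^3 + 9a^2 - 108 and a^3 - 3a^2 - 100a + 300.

a - 3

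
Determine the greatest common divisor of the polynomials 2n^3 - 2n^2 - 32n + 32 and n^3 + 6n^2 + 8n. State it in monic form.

n + 4

Apply the Euclidean algorithm:
  2n^3 - 2n^2 - 32n + 32 = (2)(n^3 + 6n^2 + 8n) + (-14n^2 - 48n + 32)
  n^3 + 6n^2 + 8n = (-(1/14)n - 9/49)(-14n^2 - 48n + 32) + ((72/49)n + 288/49)
  -14n^2 - 48n + 32 = (-(343/36)n + 49/9)((72/49)n + 288/49) + (0)
Last nonzero remainder: (72/49)n + 288/49. Dividing through by 72/49 gives the monic gcd n + 4.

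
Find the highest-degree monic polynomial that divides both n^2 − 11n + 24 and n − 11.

Euclidean algorithm in ℚ[n]:
  n^2 − 11n + 24 = (n)(n − 11) + (24)
  n − 11 = ((1/24)n − 11/24)(24) + (0)
The last nonzero remainder is the constant 24, so the polynomials are coprime and gcd = 1.

1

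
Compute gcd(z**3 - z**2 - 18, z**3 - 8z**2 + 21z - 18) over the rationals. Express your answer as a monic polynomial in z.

z - 3

By polynomial division,
  z**3 - z**2 - 18 = (z**3 - 8z**2 + 21z - 18) + (7z**2 - 21z)
  z**3 - 8z**2 + 21z - 18 = ((1/7)z - 5/7)(7z**2 - 21z) + (6z - 18)
  7z**2 - 21z = ((7/6)z)(6z - 18) + (0)
Last nonzero remainder: 6z - 18. Dividing through by 6 gives the monic gcd z - 3.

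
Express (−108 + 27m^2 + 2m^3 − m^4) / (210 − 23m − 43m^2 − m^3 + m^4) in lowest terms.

Apply the Euclidean algorithm:
  −m^4 + 2m^3 + 27m^2 − 108 = (−1)(m^4 − m^3 − 43m^2 − 23m + 210) + (m^3 − 16m^2 − 23m + 102)
  m^4 − m^3 − 43m^2 − 23m + 210 = (m + 15)(m^3 − 16m^2 − 23m + 102) + (220m^2 + 220m − 1320)
  m^3 − 16m^2 − 23m + 102 = ((1/220)m − 17/220)(220m^2 + 220m − 1320) + (0)
Last nonzero remainder: 220m^2 + 220m − 1320. Dividing through by 220 gives the monic gcd m^2 + m − 6.
Cancel m^2 + m − 6 from numerator and denominator to get the reduced form.

(18 + 3m − m^2)/(−35 − 2m + m^2)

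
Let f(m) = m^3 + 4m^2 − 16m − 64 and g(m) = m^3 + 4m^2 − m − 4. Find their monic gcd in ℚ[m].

m + 4

By polynomial division,
  m^3 + 4m^2 − 16m − 64 = (m^3 + 4m^2 − m − 4) + (−15m − 60)
  m^3 + 4m^2 − m − 4 = (−(1/15)m^2 + 1/15)(−15m − 60) + (0)
Last nonzero remainder: −15m − 60. Dividing through by −15 gives the monic gcd m + 4.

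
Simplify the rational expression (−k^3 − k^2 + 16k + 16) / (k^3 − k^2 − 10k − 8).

(−k − 4)/(k + 2)

Repeated division with remainder:
  −k^3 − k^2 + 16k + 16 = (−1)(k^3 − k^2 − 10k − 8) + (−2k^2 + 6k + 8)
  k^3 − k^2 − 10k − 8 = (−(1/2)k − 1)(−2k^2 + 6k + 8) + (0)
Last nonzero remainder: −2k^2 + 6k + 8. Dividing through by −2 gives the monic gcd k^2 − 3k − 4.
Cancel k^2 − 3k − 4 from numerator and denominator to get the reduced form.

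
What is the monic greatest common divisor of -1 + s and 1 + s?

1

Apply the Euclidean algorithm:
  s - 1 = (s + 1) + (-2)
  s + 1 = (-(1/2)s - 1/2)(-2) + (0)
The last nonzero remainder is the constant -2, so the polynomials are coprime and gcd = 1.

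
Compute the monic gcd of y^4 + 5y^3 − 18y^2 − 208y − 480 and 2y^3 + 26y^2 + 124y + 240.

Euclidean algorithm in ℚ[y]:
  y^4 + 5y^3 − 18y^2 − 208y − 480 = ((1/2)y − 4)(2y^3 + 26y^2 + 124y + 240) + (24y^2 + 168y + 480)
  2y^3 + 26y^2 + 124y + 240 = ((1/12)y + 1/2)(24y^2 + 168y + 480) + (0)
Last nonzero remainder: 24y^2 + 168y + 480. Dividing through by 24 gives the monic gcd y^2 + 7y + 20.

y^2 + 7y + 20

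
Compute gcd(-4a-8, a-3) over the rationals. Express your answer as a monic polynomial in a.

1

Euclidean algorithm in ℚ[a]:
  -4a-8 = (-4)(a-3) + (-20)
  a-3 = (-(1/20)a+3/20)(-20) + (0)
The last nonzero remainder is the constant -20, so the polynomials are coprime and gcd = 1.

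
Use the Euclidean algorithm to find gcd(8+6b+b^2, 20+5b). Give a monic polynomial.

4+b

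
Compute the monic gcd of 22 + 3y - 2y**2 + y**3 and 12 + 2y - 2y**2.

Apply the Euclidean algorithm:
  y**3 - 2y**2 + 3y + 22 = (-(1/2)y + 1/2)(-2y**2 + 2y + 12) + (8y + 16)
  -2y**2 + 2y + 12 = (-(1/4)y + 3/4)(8y + 16) + (0)
Last nonzero remainder: 8y + 16. Dividing through by 8 gives the monic gcd y + 2.

2 + y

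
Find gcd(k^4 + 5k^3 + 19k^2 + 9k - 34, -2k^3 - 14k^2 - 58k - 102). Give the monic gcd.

k^2 + 4k + 17

Euclidean algorithm in ℚ[k]:
  k^4 + 5k^3 + 19k^2 + 9k - 34 = (-(1/2)k + 1)(-2k^3 - 14k^2 - 58k - 102) + (4k^2 + 16k + 68)
  -2k^3 - 14k^2 - 58k - 102 = (-(1/2)k - 3/2)(4k^2 + 16k + 68) + (0)
Last nonzero remainder: 4k^2 + 16k + 68. Dividing through by 4 gives the monic gcd k^2 + 4k + 17.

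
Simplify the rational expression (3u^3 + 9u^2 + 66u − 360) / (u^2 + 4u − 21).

(3u^2 + 18u + 120)/(u + 7)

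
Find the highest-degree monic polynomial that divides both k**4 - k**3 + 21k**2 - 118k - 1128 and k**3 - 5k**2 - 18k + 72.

Repeated division with remainder:
  k**4 - k**3 + 21k**2 - 118k - 1128 = (k + 4)(k**3 - 5k**2 - 18k + 72) + (59k**2 - 118k - 1416)
  k**3 - 5k**2 - 18k + 72 = ((1/59)k - 3/59)(59k**2 - 118k - 1416) + (0)
Last nonzero remainder: 59k**2 - 118k - 1416. Dividing through by 59 gives the monic gcd k**2 - 2k - 24.

k**2 - 2k - 24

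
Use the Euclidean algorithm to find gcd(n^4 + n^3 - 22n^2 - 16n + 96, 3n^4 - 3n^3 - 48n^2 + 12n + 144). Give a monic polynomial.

Repeated division with remainder:
  n^4 + n^3 - 22n^2 - 16n + 96 = (1/3)(3n^4 - 3n^3 - 48n^2 + 12n + 144) + (2n^3 - 6n^2 - 20n + 48)
  3n^4 - 3n^3 - 48n^2 + 12n + 144 = ((3/2)n + 3)(2n^3 - 6n^2 - 20n + 48) + (0)
Last nonzero remainder: 2n^3 - 6n^2 - 20n + 48. Dividing through by 2 gives the monic gcd n^3 - 3n^2 - 10n + 24.

n^3 - 3n^2 - 10n + 24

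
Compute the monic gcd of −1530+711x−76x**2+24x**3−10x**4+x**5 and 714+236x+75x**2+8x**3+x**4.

17+4x+x**2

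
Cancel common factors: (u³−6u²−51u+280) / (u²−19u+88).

(u²+2u−35)/(u−11)

Euclidean algorithm in ℚ[u]:
  u³−6u²−51u+280 = (u+13)(u²−19u+88) + (108u−864)
  u²−19u+88 = ((1/108)u−11/108)(108u−864) + (0)
Last nonzero remainder: 108u−864. Dividing through by 108 gives the monic gcd u−8.
Cancel u−8 from numerator and denominator to get the reduced form.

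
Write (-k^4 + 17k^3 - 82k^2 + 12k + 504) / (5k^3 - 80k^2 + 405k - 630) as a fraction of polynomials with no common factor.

Euclidean algorithm in ℚ[k]:
  -k^4 + 17k^3 - 82k^2 + 12k + 504 = (-(1/5)k + 1/5)(5k^3 - 80k^2 + 405k - 630) + (15k^2 - 195k + 630)
  5k^3 - 80k^2 + 405k - 630 = ((1/3)k - 1)(15k^2 - 195k + 630) + (0)
Last nonzero remainder: 15k^2 - 195k + 630. Dividing through by 15 gives the monic gcd k^2 - 13k + 42.
Cancel k^2 - 13k + 42 from numerator and denominator to get the reduced form.

(-k^2 + 4k + 12)/(5k - 15)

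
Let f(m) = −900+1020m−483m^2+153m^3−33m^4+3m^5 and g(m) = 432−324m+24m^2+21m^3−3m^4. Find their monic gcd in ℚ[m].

Repeated division with remainder:
  3m^5−33m^4+153m^3−483m^2+1020m−900 = (−m+4)(−3m^4+21m^3+24m^2−324m+432) + (93m^3−903m^2+2748m−2628)
  −3m^4+21m^3+24m^2−324m+432 = (−(1/31)m−84/961)(93m^3−903m^2+2748m−2628) + ((32400/961)m^2−(162000/961)m+194400/961)
  93m^3−903m^2+2748m−2628 = ((29791/10800)m−70153/5400)((32400/961)m^2−(162000/961)m+194400/961) + (0)
Last nonzero remainder: (32400/961)m^2−(162000/961)m+194400/961. Dividing through by 32400/961 gives the monic gcd m^2−5m+6.

6−5m+m^2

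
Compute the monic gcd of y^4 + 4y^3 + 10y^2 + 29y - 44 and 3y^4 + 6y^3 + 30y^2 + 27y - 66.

Euclidean algorithm in ℚ[y]:
  y^4 + 4y^3 + 10y^2 + 29y - 44 = (1/3)(3y^4 + 6y^3 + 30y^2 + 27y - 66) + (2y^3 + 20y - 22)
  3y^4 + 6y^3 + 30y^2 + 27y - 66 = ((3/2)y + 3)(2y^3 + 20y - 22) + (0)
Last nonzero remainder: 2y^3 + 20y - 22. Dividing through by 2 gives the monic gcd y^3 + 10y - 11.

y^3 + 10y - 11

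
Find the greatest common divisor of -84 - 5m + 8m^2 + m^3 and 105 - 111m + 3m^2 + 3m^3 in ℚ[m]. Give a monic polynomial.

Apply the Euclidean algorithm:
  m^3 + 8m^2 - 5m - 84 = (1/3)(3m^3 + 3m^2 - 111m + 105) + (7m^2 + 32m - 119)
  3m^3 + 3m^2 - 111m + 105 = ((3/7)m - 75/49)(7m^2 + 32m - 119) + (-(540/49)m - 540/7)
  7m^2 + 32m - 119 = (-(343/540)m + 833/540)(-(540/49)m - 540/7) + (0)
Last nonzero remainder: -(540/49)m - 540/7. Dividing through by -540/49 gives the monic gcd m + 7.

7 + m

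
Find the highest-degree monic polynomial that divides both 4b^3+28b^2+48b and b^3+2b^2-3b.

By polynomial division,
  4b^3+28b^2+48b = (4)(b^3+2b^2-3b) + (20b^2+60b)
  b^3+2b^2-3b = ((1/20)b-1/20)(20b^2+60b) + (0)
Last nonzero remainder: 20b^2+60b. Dividing through by 20 gives the monic gcd b^2+3b.

b^2+3b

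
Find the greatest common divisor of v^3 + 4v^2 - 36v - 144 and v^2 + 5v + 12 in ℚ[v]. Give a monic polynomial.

1

By polynomial division,
  v^3 + 4v^2 - 36v - 144 = (v - 1)(v^2 + 5v + 12) + (-43v - 132)
  v^2 + 5v + 12 = (-(1/43)v - 83/1849)(-43v - 132) + (11232/1849)
  -43v - 132 = (-(79507/11232)v - 20339/936)(11232/1849) + (0)
The last nonzero remainder is the constant 11232/1849, so the polynomials are coprime and gcd = 1.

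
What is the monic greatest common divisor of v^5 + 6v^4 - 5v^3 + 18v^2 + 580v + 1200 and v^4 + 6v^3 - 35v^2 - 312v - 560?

Euclidean algorithm in ℚ[v]:
  v^5 + 6v^4 - 5v^3 + 18v^2 + 580v + 1200 = (v)(v^4 + 6v^3 - 35v^2 - 312v - 560) + (30v^3 + 330v^2 + 1140v + 1200)
  v^4 + 6v^3 - 35v^2 - 312v - 560 = ((1/30)v - 1/6)(30v^3 + 330v^2 + 1140v + 1200) + (-18v^2 - 162v - 360)
  30v^3 + 330v^2 + 1140v + 1200 = (-(5/3)v - 10/3)(-18v^2 - 162v - 360) + (0)
Last nonzero remainder: -18v^2 - 162v - 360. Dividing through by -18 gives the monic gcd v^2 + 9v + 20.

v^2 + 9v + 20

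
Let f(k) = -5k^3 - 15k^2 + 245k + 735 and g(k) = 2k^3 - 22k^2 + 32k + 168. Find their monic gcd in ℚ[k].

Repeated division with remainder:
  -5k^3 - 15k^2 + 245k + 735 = (-5/2)(2k^3 - 22k^2 + 32k + 168) + (-70k^2 + 325k + 1155)
  2k^3 - 22k^2 + 32k + 168 = (-(1/35)k + 89/490)(-70k^2 + 325k + 1155) + ((585/98)k - 585/14)
  -70k^2 + 325k + 1155 = (-(1372/117)k - 1078/39)((585/98)k - 585/14) + (0)
Last nonzero remainder: (585/98)k - 585/14. Dividing through by 585/98 gives the monic gcd k - 7.

k - 7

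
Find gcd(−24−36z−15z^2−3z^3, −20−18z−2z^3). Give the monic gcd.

1+z

Repeated division with remainder:
  −3z^3−15z^2−36z−24 = (3/2)(−2z^3−18z−20) + (−15z^2−9z+6)
  −2z^3−18z−20 = ((2/15)z−2/25)(−15z^2−9z+6) + (−(488/25)z−488/25)
  −15z^2−9z+6 = ((375/488)z−75/244)(−(488/25)z−488/25) + (0)
Last nonzero remainder: −(488/25)z−488/25. Dividing through by −488/25 gives the monic gcd z+1.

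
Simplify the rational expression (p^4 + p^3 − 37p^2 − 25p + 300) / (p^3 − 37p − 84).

(p^3 − 3p^2 − 25p + 75)/(p^2 − 4p − 21)

Euclidean algorithm in ℚ[p]:
  p^4 + p^3 − 37p^2 − 25p + 300 = (p + 1)(p^3 − 37p − 84) + (96p + 384)
  p^3 − 37p − 84 = ((1/96)p^2 − (1/24)p − 7/32)(96p + 384) + (0)
Last nonzero remainder: 96p + 384. Dividing through by 96 gives the monic gcd p + 4.
Cancel p + 4 from numerator and denominator to get the reduced form.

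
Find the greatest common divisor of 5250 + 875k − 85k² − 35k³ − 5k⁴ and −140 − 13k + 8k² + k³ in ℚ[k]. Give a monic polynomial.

5 + k

Apply the Euclidean algorithm:
  −5k⁴ − 35k³ − 85k² + 875k + 5250 = (−5k + 5)(k³ + 8k² − 13k − 140) + (−190k² + 240k + 5950)
  k³ + 8k² − 13k − 140 = (−(1/190)k − 88/1805)(−190k² + 240k + 5950) + ((10836/361)k + 54180/361)
  −190k² + 240k + 5950 = (−(34295/5418)k + 30685/774)((10836/361)k + 54180/361) + (0)
Last nonzero remainder: (10836/361)k + 54180/361. Dividing through by 10836/361 gives the monic gcd k + 5.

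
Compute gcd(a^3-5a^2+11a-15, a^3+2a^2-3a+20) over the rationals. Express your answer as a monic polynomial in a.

By polynomial division,
  a^3-5a^2+11a-15 = (a^3+2a^2-3a+20) + (-7a^2+14a-35)
  a^3+2a^2-3a+20 = (-(1/7)a-4/7)(-7a^2+14a-35) + (0)
Last nonzero remainder: -7a^2+14a-35. Dividing through by -7 gives the monic gcd a^2-2a+5.

a^2-2a+5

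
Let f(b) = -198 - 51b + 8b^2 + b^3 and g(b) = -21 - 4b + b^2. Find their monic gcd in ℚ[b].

Apply the Euclidean algorithm:
  b^3 + 8b^2 - 51b - 198 = (b + 12)(b^2 - 4b - 21) + (18b + 54)
  b^2 - 4b - 21 = ((1/18)b - 7/18)(18b + 54) + (0)
Last nonzero remainder: 18b + 54. Dividing through by 18 gives the monic gcd b + 3.

3 + b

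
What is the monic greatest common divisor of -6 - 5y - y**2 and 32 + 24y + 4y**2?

2 + y

Apply the Euclidean algorithm:
  -y**2 - 5y - 6 = (-1/4)(4y**2 + 24y + 32) + (y + 2)
  4y**2 + 24y + 32 = (4y + 16)(y + 2) + (0)
The last nonzero remainder y + 2 is already monic.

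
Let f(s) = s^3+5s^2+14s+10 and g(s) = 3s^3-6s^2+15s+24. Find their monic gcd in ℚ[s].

s+1

By polynomial division,
  s^3+5s^2+14s+10 = (1/3)(3s^3-6s^2+15s+24) + (7s^2+9s+2)
  3s^3-6s^2+15s+24 = ((3/7)s-69/49)(7s^2+9s+2) + ((1314/49)s+1314/49)
  7s^2+9s+2 = ((343/1314)s+49/657)((1314/49)s+1314/49) + (0)
Last nonzero remainder: (1314/49)s+1314/49. Dividing through by 1314/49 gives the monic gcd s+1.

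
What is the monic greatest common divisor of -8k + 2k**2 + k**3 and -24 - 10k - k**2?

4 + k

Repeated division with remainder:
  k**3 + 2k**2 - 8k = (-k + 8)(-k**2 - 10k - 24) + (48k + 192)
  -k**2 - 10k - 24 = (-(1/48)k - 1/8)(48k + 192) + (0)
Last nonzero remainder: 48k + 192. Dividing through by 48 gives the monic gcd k + 4.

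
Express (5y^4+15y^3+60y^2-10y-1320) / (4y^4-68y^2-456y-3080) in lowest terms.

(5y^2+5y-60)/(4y^2-8y-140)

Apply the Euclidean algorithm:
  5y^4+15y^3+60y^2-10y-1320 = (5/4)(4y^4-68y^2-456y-3080) + (15y^3+145y^2+560y+2530)
  4y^4-68y^2-456y-3080 = ((4/15)y-116/45)(15y^3+145y^2+560y+2530) + ((1408/9)y^2+(2816/9)y+30976/9)
  15y^3+145y^2+560y+2530 = ((135/1408)y+1035/1408)((1408/9)y^2+(2816/9)y+30976/9) + (0)
Last nonzero remainder: (1408/9)y^2+(2816/9)y+30976/9. Dividing through by 1408/9 gives the monic gcd y^2+2y+22.
Cancel y^2+2y+22 from numerator and denominator to get the reduced form.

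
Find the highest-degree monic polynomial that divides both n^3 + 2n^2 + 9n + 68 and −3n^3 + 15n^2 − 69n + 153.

n^2 − 2n + 17

Repeated division with remainder:
  n^3 + 2n^2 + 9n + 68 = (−1/3)(−3n^3 + 15n^2 − 69n + 153) + (7n^2 − 14n + 119)
  −3n^3 + 15n^2 − 69n + 153 = (−(3/7)n + 9/7)(7n^2 − 14n + 119) + (0)
Last nonzero remainder: 7n^2 − 14n + 119. Dividing through by 7 gives the monic gcd n^2 − 2n + 17.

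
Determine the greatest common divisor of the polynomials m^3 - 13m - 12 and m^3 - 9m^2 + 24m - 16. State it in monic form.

m - 4

By polynomial division,
  m^3 - 13m - 12 = (m^3 - 9m^2 + 24m - 16) + (9m^2 - 37m + 4)
  m^3 - 9m^2 + 24m - 16 = ((1/9)m - 44/81)(9m^2 - 37m + 4) + ((280/81)m - 1120/81)
  9m^2 - 37m + 4 = ((729/280)m - 81/280)((280/81)m - 1120/81) + (0)
Last nonzero remainder: (280/81)m - 1120/81. Dividing through by 280/81 gives the monic gcd m - 4.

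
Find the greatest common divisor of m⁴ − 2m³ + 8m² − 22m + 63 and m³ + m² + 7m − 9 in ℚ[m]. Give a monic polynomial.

Euclidean algorithm in ℚ[m]:
  m⁴ − 2m³ + 8m² − 22m + 63 = (m − 3)(m³ + m² + 7m − 9) + (4m² + 8m + 36)
  m³ + m² + 7m − 9 = ((1/4)m − 1/4)(4m² + 8m + 36) + (0)
Last nonzero remainder: 4m² + 8m + 36. Dividing through by 4 gives the monic gcd m² + 2m + 9.

m² + 2m + 9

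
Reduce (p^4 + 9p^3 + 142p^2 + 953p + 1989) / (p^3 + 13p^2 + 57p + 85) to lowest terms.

(p^2 + p + 117)/(p + 5)

By polynomial division,
  p^4 + 9p^3 + 142p^2 + 953p + 1989 = (p − 4)(p^3 + 13p^2 + 57p + 85) + (137p^2 + 1096p + 2329)
  p^3 + 13p^2 + 57p + 85 = ((1/137)p + 5/137)(137p^2 + 1096p + 2329) + (0)
Last nonzero remainder: 137p^2 + 1096p + 2329. Dividing through by 137 gives the monic gcd p^2 + 8p + 17.
Cancel p^2 + 8p + 17 from numerator and denominator to get the reduced form.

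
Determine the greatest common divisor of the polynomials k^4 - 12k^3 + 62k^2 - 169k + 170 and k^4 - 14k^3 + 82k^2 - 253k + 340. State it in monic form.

By polynomial division,
  k^4 - 12k^3 + 62k^2 - 169k + 170 = (k^4 - 14k^3 + 82k^2 - 253k + 340) + (2k^3 - 20k^2 + 84k - 170)
  k^4 - 14k^3 + 82k^2 - 253k + 340 = ((1/2)k - 2)(2k^3 - 20k^2 + 84k - 170) + (0)
Last nonzero remainder: 2k^3 - 20k^2 + 84k - 170. Dividing through by 2 gives the monic gcd k^3 - 10k^2 + 42k - 85.

k^3 - 10k^2 + 42k - 85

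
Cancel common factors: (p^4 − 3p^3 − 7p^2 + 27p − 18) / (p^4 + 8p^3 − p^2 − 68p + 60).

(p^2 − 9)/(p^2 + 11p + 30)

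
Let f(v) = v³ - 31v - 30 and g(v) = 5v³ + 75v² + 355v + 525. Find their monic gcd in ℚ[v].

Repeated division with remainder:
  v³ - 31v - 30 = (1/5)(5v³ + 75v² + 355v + 525) + (-15v² - 102v - 135)
  5v³ + 75v² + 355v + 525 = (-(1/3)v - 41/15)(-15v² - 102v - 135) + ((156/5)v + 156)
  -15v² - 102v - 135 = (-(25/52)v - 45/52)((156/5)v + 156) + (0)
Last nonzero remainder: (156/5)v + 156. Dividing through by 156/5 gives the monic gcd v + 5.

v + 5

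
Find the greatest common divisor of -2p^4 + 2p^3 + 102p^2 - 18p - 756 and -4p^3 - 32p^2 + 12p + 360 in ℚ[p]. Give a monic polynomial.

p^2 + 3p - 18

By polynomial division,
  -2p^4 + 2p^3 + 102p^2 - 18p - 756 = ((1/2)p - 9/2)(-4p^3 - 32p^2 + 12p + 360) + (-48p^2 - 144p + 864)
  -4p^3 - 32p^2 + 12p + 360 = ((1/12)p + 5/12)(-48p^2 - 144p + 864) + (0)
Last nonzero remainder: -48p^2 - 144p + 864. Dividing through by -48 gives the monic gcd p^2 + 3p - 18.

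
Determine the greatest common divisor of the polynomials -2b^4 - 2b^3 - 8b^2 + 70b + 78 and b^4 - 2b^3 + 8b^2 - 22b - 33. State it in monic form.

By polynomial division,
  -2b^4 - 2b^3 - 8b^2 + 70b + 78 = (-2)(b^4 - 2b^3 + 8b^2 - 22b - 33) + (-6b^3 + 8b^2 + 26b + 12)
  b^4 - 2b^3 + 8b^2 - 22b - 33 = (-(1/6)b + 1/9)(-6b^3 + 8b^2 + 26b + 12) + ((103/9)b^2 - (206/9)b - 103/3)
  -6b^3 + 8b^2 + 26b + 12 = (-(54/103)b - 36/103)((103/9)b^2 - (206/9)b - 103/3) + (0)
Last nonzero remainder: (103/9)b^2 - (206/9)b - 103/3. Dividing through by 103/9 gives the monic gcd b^2 - 2b - 3.

b^2 - 2b - 3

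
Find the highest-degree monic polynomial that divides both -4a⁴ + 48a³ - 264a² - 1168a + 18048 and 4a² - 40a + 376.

a² - 10a + 94

Repeated division with remainder:
  -4a⁴ + 48a³ - 264a² - 1168a + 18048 = (-a² + 2a + 48)(4a² - 40a + 376) + (0)
Last nonzero remainder: 4a² - 40a + 376. Dividing through by 4 gives the monic gcd a² - 10a + 94.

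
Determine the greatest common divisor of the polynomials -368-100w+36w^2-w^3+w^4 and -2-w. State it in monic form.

2+w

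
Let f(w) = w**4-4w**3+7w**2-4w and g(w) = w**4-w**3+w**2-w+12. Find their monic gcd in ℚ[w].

By polynomial division,
  w**4-4w**3+7w**2-4w = (w**4-w**3+w**2-w+12) + (-3w**3+6w**2-3w-12)
  w**4-w**3+w**2-w+12 = (-(1/3)w-1/3)(-3w**3+6w**2-3w-12) + (2w**2-6w+8)
  -3w**3+6w**2-3w-12 = (-(3/2)w-3/2)(2w**2-6w+8) + (0)
Last nonzero remainder: 2w**2-6w+8. Dividing through by 2 gives the monic gcd w**2-3w+4.

w**2-3w+4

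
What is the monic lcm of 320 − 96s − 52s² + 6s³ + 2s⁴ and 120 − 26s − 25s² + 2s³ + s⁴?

Apply the Euclidean algorithm:
  2s⁴ + 6s³ − 52s² − 96s + 320 = (2)(s⁴ + 2s³ − 25s² − 26s + 120) + (2s³ − 2s² − 44s + 80)
  s⁴ + 2s³ − 25s² − 26s + 120 = ((1/2)s + 3/2)(2s³ − 2s² − 44s + 80) + (0)
Last nonzero remainder: 2s³ − 2s² − 44s + 80. Dividing through by 2 gives the monic gcd s³ − s² − 22s + 40.
Then lcm(f, g) = f·g / gcd(f, g); expanding and making the result monic gives the answer.

480 + 16s − 126s² − 17s³ + 6s⁴ + s⁵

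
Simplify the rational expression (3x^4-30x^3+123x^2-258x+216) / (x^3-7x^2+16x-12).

(3x^3-24x^2+75x-108)/(x^2-5x+6)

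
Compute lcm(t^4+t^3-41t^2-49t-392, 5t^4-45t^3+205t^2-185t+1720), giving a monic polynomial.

t^6-9t^5-8t^4+404t^3-1665t^2+1813t-16856

By polynomial division,
  t^4+t^3-41t^2-49t-392 = (1/5)(5t^4-45t^3+205t^2-185t+1720) + (10t^3-82t^2-12t-736)
  5t^4-45t^3+205t^2-185t+1720 = ((1/2)t-2/5)(10t^3-82t^2-12t-736) + ((891/5)t^2+(891/5)t+7128/5)
  10t^3-82t^2-12t-736 = ((50/891)t-460/891)((891/5)t^2+(891/5)t+7128/5) + (0)
Last nonzero remainder: (891/5)t^2+(891/5)t+7128/5. Dividing through by 891/5 gives the monic gcd t^2+t+8.
Then lcm(f, g) = f·g / gcd(f, g); expanding and making the result monic gives the answer.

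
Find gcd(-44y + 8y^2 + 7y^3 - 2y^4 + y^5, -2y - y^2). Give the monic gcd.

2y + y^2

Repeated division with remainder:
  y^5 - 2y^4 + 7y^3 + 8y^2 - 44y = (-y^3 + 4y^2 - 15y + 22)(-y^2 - 2y) + (0)
Last nonzero remainder: -y^2 - 2y. Dividing through by -1 gives the monic gcd y^2 + 2y.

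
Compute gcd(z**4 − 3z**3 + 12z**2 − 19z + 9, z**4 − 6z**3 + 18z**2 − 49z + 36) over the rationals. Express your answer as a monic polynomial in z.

By polynomial division,
  z**4 − 3z**3 + 12z**2 − 19z + 9 = (z**4 − 6z**3 + 18z**2 − 49z + 36) + (3z**3 − 6z**2 + 30z − 27)
  z**4 − 6z**3 + 18z**2 − 49z + 36 = ((1/3)z − 4/3)(3z**3 − 6z**2 + 30z − 27) + (0)
Last nonzero remainder: 3z**3 − 6z**2 + 30z − 27. Dividing through by 3 gives the monic gcd z**3 − 2z**2 + 10z − 9.

z**3 − 2z**2 + 10z − 9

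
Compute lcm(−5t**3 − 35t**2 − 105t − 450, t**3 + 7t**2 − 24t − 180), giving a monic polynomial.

Apply the Euclidean algorithm:
  −5t**3 − 35t**2 − 105t − 450 = (−5)(t**3 + 7t**2 − 24t − 180) + (−225t − 1350)
  t**3 + 7t**2 − 24t − 180 = (−(1/225)t**2 − (1/225)t + 2/15)(−225t − 1350) + (0)
Last nonzero remainder: −225t − 1350. Dividing through by −225 gives the monic gcd t + 6.
Then lcm(f, g) = f·g / gcd(f, g); expanding and making the result monic gives the answer.

t**5 + 8t**4 − 2t**3 − 99t**2 − 540t − 2700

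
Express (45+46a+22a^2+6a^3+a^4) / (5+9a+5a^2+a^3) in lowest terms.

(9+2a+a^2)/(1+a)

Repeated division with remainder:
  a^4+6a^3+22a^2+46a+45 = (a+1)(a^3+5a^2+9a+5) + (8a^2+32a+40)
  a^3+5a^2+9a+5 = ((1/8)a+1/8)(8a^2+32a+40) + (0)
Last nonzero remainder: 8a^2+32a+40. Dividing through by 8 gives the monic gcd a^2+4a+5.
Cancel a^2+4a+5 from numerator and denominator to get the reduced form.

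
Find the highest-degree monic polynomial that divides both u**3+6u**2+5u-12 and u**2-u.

Apply the Euclidean algorithm:
  u**3+6u**2+5u-12 = (u+7)(u**2-u) + (12u-12)
  u**2-u = ((1/12)u)(12u-12) + (0)
Last nonzero remainder: 12u-12. Dividing through by 12 gives the monic gcd u-1.

u-1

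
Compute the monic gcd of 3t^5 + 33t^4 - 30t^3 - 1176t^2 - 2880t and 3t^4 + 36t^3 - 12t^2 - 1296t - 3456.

t^3 + 6t^2 - 40t - 192

Repeated division with remainder:
  3t^5 + 33t^4 - 30t^3 - 1176t^2 - 2880t = (t - 1)(3t^4 + 36t^3 - 12t^2 - 1296t - 3456) + (18t^3 + 108t^2 - 720t - 3456)
  3t^4 + 36t^3 - 12t^2 - 1296t - 3456 = ((1/6)t + 1)(18t^3 + 108t^2 - 720t - 3456) + (0)
Last nonzero remainder: 18t^3 + 108t^2 - 720t - 3456. Dividing through by 18 gives the monic gcd t^3 + 6t^2 - 40t - 192.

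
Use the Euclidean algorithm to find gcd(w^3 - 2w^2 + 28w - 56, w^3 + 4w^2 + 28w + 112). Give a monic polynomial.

Apply the Euclidean algorithm:
  w^3 - 2w^2 + 28w - 56 = (w^3 + 4w^2 + 28w + 112) + (-6w^2 - 168)
  w^3 + 4w^2 + 28w + 112 = (-(1/6)w - 2/3)(-6w^2 - 168) + (0)
Last nonzero remainder: -6w^2 - 168. Dividing through by -6 gives the monic gcd w^2 + 28.

w^2 + 28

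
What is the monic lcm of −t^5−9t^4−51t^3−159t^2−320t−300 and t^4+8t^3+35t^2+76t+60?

t^6+11t^5+69t^4+261t^3+638t^2+940t+600

By polynomial division,
  −t^5−9t^4−51t^3−159t^2−320t−300 = (−t−1)(t^4+8t^3+35t^2+76t+60) + (−8t^3−48t^2−184t−240)
  t^4+8t^3+35t^2+76t+60 = (−(1/8)t−1/4)(−8t^3−48t^2−184t−240) + (0)
Last nonzero remainder: −8t^3−48t^2−184t−240. Dividing through by −8 gives the monic gcd t^3+6t^2+23t+30.
Then lcm(f, g) = f·g / gcd(f, g); expanding and making the result monic gives the answer.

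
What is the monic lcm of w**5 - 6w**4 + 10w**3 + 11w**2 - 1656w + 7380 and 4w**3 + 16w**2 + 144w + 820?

Repeated division with remainder:
  w**5 - 6w**4 + 10w**3 + 11w**2 - 1656w + 7380 = ((1/4)w**2 - (5/2)w + 7/2)(4w**3 + 16w**2 + 144w + 820) + (110w**2 - 110w + 4510)
  4w**3 + 16w**2 + 144w + 820 = ((2/55)w + 2/11)(110w**2 - 110w + 4510) + (0)
Last nonzero remainder: 110w**2 - 110w + 4510. Dividing through by 110 gives the monic gcd w**2 - w + 41.
Then lcm(f, g) = f·g / gcd(f, g); expanding and making the result monic gives the answer.

w**6 - w**5 - 20w**4 + 61w**3 - 1601w**2 - 900w + 36900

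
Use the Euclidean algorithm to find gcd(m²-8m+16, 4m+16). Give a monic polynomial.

Apply the Euclidean algorithm:
  m²-8m+16 = ((1/4)m-3)(4m+16) + (64)
  4m+16 = ((1/16)m+1/4)(64) + (0)
The last nonzero remainder is the constant 64, so the polynomials are coprime and gcd = 1.

1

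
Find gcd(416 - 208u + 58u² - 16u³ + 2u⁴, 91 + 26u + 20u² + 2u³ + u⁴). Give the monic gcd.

Apply the Euclidean algorithm:
  2u⁴ - 16u³ + 58u² - 208u + 416 = (2)(u⁴ + 2u³ + 20u² + 26u + 91) + (-20u³ + 18u² - 260u + 234)
  u⁴ + 2u³ + 20u² + 26u + 91 = (-(1/20)u - 29/200)(-20u³ + 18u² - 260u + 234) + ((961/100)u² + 12493/100)
  -20u³ + 18u² - 260u + 234 = (-(2000/961)u + 1800/961)((961/100)u² + 12493/100) + (0)
Last nonzero remainder: (961/100)u² + 12493/100. Dividing through by 961/100 gives the monic gcd u² + 13.

13 + u²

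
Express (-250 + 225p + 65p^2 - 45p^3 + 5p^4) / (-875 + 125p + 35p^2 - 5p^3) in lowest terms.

Apply the Euclidean algorithm:
  5p^4 - 45p^3 + 65p^2 + 225p - 250 = (-p + 2)(-5p^3 + 35p^2 + 125p - 875) + (120p^2 - 900p + 1500)
  -5p^3 + 35p^2 + 125p - 875 = (-(1/24)p - 1/48)(120p^2 - 900p + 1500) + ((675/4)p - 3375/4)
  120p^2 - 900p + 1500 = ((32/45)p - 16/9)((675/4)p - 3375/4) + (0)
Last nonzero remainder: (675/4)p - 3375/4. Dividing through by 675/4 gives the monic gcd p - 5.
Cancel p - 5 from numerator and denominator to get the reduced form.

(-10 + 7p + 4p^2 - p^3)/(-35 - 2p + p^2)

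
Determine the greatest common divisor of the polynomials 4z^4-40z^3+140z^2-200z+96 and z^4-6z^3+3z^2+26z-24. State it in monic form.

Repeated division with remainder:
  4z^4-40z^3+140z^2-200z+96 = (4)(z^4-6z^3+3z^2+26z-24) + (-16z^3+128z^2-304z+192)
  z^4-6z^3+3z^2+26z-24 = (-(1/16)z-1/8)(-16z^3+128z^2-304z+192) + (0)
Last nonzero remainder: -16z^3+128z^2-304z+192. Dividing through by -16 gives the monic gcd z^3-8z^2+19z-12.

z^3-8z^2+19z-12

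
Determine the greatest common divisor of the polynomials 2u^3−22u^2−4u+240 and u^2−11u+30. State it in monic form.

Euclidean algorithm in ℚ[u]:
  2u^3−22u^2−4u+240 = (2u)(u^2−11u+30) + (−64u+240)
  u^2−11u+30 = (−(1/64)u+29/256)(−64u+240) + (45/16)
  −64u+240 = (−(1024/45)u+256/3)(45/16) + (0)
The last nonzero remainder is the constant 45/16, so the polynomials are coprime and gcd = 1.

1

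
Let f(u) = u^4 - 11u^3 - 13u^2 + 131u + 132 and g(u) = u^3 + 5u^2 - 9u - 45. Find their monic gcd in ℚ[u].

u + 3

Euclidean algorithm in ℚ[u]:
  u^4 - 11u^3 - 13u^2 + 131u + 132 = (u - 16)(u^3 + 5u^2 - 9u - 45) + (76u^2 + 32u - 588)
  u^3 + 5u^2 - 9u - 45 = ((1/76)u + 87/1444)(76u^2 + 32u - 588) + (-(1152/361)u - 3456/361)
  76u^2 + 32u - 588 = (-(6859/288)u + 17689/288)(-(1152/361)u - 3456/361) + (0)
Last nonzero remainder: -(1152/361)u - 3456/361. Dividing through by -1152/361 gives the monic gcd u + 3.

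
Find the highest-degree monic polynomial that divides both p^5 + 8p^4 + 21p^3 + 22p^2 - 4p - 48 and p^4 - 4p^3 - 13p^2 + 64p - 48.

By polynomial division,
  p^5 + 8p^4 + 21p^3 + 22p^2 - 4p - 48 = (p + 12)(p^4 - 4p^3 - 13p^2 + 64p - 48) + (82p^3 + 114p^2 - 724p + 528)
  p^4 - 4p^3 - 13p^2 + 64p - 48 = ((1/82)p - 221/3362)(82p^3 + 114p^2 - 724p + 528) + ((5586/1681)p^2 + (16758/1681)p - 22344/1681)
  82p^3 + 114p^2 - 724p + 528 = ((68921/2793)p - 36982/931)((5586/1681)p^2 + (16758/1681)p - 22344/1681) + (0)
Last nonzero remainder: (5586/1681)p^2 + (16758/1681)p - 22344/1681. Dividing through by 5586/1681 gives the monic gcd p^2 + 3p - 4.

p^2 + 3p - 4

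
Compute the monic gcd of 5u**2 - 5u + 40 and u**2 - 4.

Repeated division with remainder:
  5u**2 - 5u + 40 = (5)(u**2 - 4) + (-5u + 60)
  u**2 - 4 = (-(1/5)u - 12/5)(-5u + 60) + (140)
  -5u + 60 = (-(1/28)u + 3/7)(140) + (0)
The last nonzero remainder is the constant 140, so the polynomials are coprime and gcd = 1.

1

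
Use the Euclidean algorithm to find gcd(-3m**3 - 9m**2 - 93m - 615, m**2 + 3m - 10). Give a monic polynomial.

m + 5

Apply the Euclidean algorithm:
  -3m**3 - 9m**2 - 93m - 615 = (-3m)(m**2 + 3m - 10) + (-123m - 615)
  m**2 + 3m - 10 = (-(1/123)m + 2/123)(-123m - 615) + (0)
Last nonzero remainder: -123m - 615. Dividing through by -123 gives the monic gcd m + 5.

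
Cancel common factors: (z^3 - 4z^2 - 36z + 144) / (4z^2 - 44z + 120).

Apply the Euclidean algorithm:
  z^3 - 4z^2 - 36z + 144 = ((1/4)z + 7/4)(4z^2 - 44z + 120) + (11z - 66)
  4z^2 - 44z + 120 = ((4/11)z - 20/11)(11z - 66) + (0)
Last nonzero remainder: 11z - 66. Dividing through by 11 gives the monic gcd z - 6.
Cancel z - 6 from numerator and denominator to get the reduced form.

(z^2 + 2z - 24)/(4z - 20)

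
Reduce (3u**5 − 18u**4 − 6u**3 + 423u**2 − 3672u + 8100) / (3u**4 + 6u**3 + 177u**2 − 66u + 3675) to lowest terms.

By polynomial division,
  3u**5 − 18u**4 − 6u**3 + 423u**2 − 3672u + 8100 = (u − 8)(3u**4 + 6u**3 + 177u**2 − 66u + 3675) + (−135u**3 + 1905u**2 − 7875u + 37500)
  3u**4 + 6u**3 + 177u**2 − 66u + 3675 = (−(1/45)u − 29/81)(−135u**3 + 1905u**2 − 7875u + 37500) + ((18469/27)u**2 − (18469/9)u + 461725/27)
  −135u**3 + 1905u**2 − 7875u + 37500 = (−(3645/18469)u + 40500/18469)((18469/27)u**2 − (18469/9)u + 461725/27) + (0)
Last nonzero remainder: (18469/27)u**2 − (18469/9)u + 461725/27. Dividing through by 18469/27 gives the monic gcd u**2 − 3u + 25.
Cancel u**2 − 3u + 25 from numerator and denominator to get the reduced form.

(u**3 − 3u**2 − 36u + 108)/(u**2 + 5u + 49)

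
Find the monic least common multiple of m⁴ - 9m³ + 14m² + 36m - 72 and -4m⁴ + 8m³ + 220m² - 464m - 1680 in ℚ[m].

m⁶ - 7m⁵ - 39m⁴ + 379m³ - 490m² - 1404m + 2520

By polynomial division,
  m⁴ - 9m³ + 14m² + 36m - 72 = (-1/4)(-4m⁴ + 8m³ + 220m² - 464m - 1680) + (-7m³ + 69m² - 80m - 492)
  -4m⁴ + 8m³ + 220m² - 464m - 1680 = ((4/7)m + 220/49)(-7m³ + 69m² - 80m - 492) + (-(2160/49)m² + (8640/49)m + 25920/49)
  -7m³ + 69m² - 80m - 492 = ((343/2160)m - 2009/2160)(-(2160/49)m² + (8640/49)m + 25920/49) + (0)
Last nonzero remainder: -(2160/49)m² + (8640/49)m + 25920/49. Dividing through by -2160/49 gives the monic gcd m² - 4m - 12.
Then lcm(f, g) = f·g / gcd(f, g); expanding and making the result monic gives the answer.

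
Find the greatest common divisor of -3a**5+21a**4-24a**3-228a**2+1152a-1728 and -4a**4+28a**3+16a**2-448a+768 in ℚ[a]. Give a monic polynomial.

By polynomial division,
  -3a**5+21a**4-24a**3-228a**2+1152a-1728 = ((3/4)a)(-4a**4+28a**3+16a**2-448a+768) + (-36a**3+108a**2+576a-1728)
  -4a**4+28a**3+16a**2-448a+768 = ((1/9)a-4/9)(-36a**3+108a**2+576a-1728) + (0)
Last nonzero remainder: -36a**3+108a**2+576a-1728. Dividing through by -36 gives the monic gcd a**3-3a**2-16a+48.

a**3-3a**2-16a+48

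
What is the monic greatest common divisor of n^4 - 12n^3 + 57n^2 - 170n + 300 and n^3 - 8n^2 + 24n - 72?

Euclidean algorithm in ℚ[n]:
  n^4 - 12n^3 + 57n^2 - 170n + 300 = (n - 4)(n^3 - 8n^2 + 24n - 72) + (n^2 - 2n + 12)
  n^3 - 8n^2 + 24n - 72 = (n - 6)(n^2 - 2n + 12) + (0)
The last nonzero remainder n^2 - 2n + 12 is already monic.

n^2 - 2n + 12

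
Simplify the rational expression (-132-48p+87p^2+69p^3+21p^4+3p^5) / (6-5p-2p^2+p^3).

Euclidean algorithm in ℚ[p]:
  3p^5+21p^4+69p^3+87p^2-48p-132 = (3p^2+27p+138)(p^3-2p^2-5p+6) + (480p^2+480p-960)
  p^3-2p^2-5p+6 = ((1/480)p-1/160)(480p^2+480p-960) + (0)
Last nonzero remainder: 480p^2+480p-960. Dividing through by 480 gives the monic gcd p^2+p-2.
Cancel p^2+p-2 from numerator and denominator to get the reduced form.

(66+57p+18p^2+3p^3)/(-3+p)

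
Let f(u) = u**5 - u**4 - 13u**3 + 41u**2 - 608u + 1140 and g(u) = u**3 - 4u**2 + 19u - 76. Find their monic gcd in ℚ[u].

Apply the Euclidean algorithm:
  u**5 - u**4 - 13u**3 + 41u**2 - 608u + 1140 = (u**2 + 3u - 20)(u**3 - 4u**2 + 19u - 76) + (-20u**2 - 380)
  u**3 - 4u**2 + 19u - 76 = (-(1/20)u + 1/5)(-20u**2 - 380) + (0)
Last nonzero remainder: -20u**2 - 380. Dividing through by -20 gives the monic gcd u**2 + 19.

u**2 + 19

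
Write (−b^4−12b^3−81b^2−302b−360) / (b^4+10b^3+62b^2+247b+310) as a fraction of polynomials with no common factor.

(−b^2−5b−36)/(b^2+3b+31)

By polynomial division,
  −b^4−12b^3−81b^2−302b−360 = (−1)(b^4+10b^3+62b^2+247b+310) + (−2b^3−19b^2−55b−50)
  b^4+10b^3+62b^2+247b+310 = (−(1/2)b−1/4)(−2b^3−19b^2−55b−50) + ((119/4)b^2+(833/4)b+595/2)
  −2b^3−19b^2−55b−50 = (−(8/119)b−20/119)((119/4)b^2+(833/4)b+595/2) + (0)
Last nonzero remainder: (119/4)b^2+(833/4)b+595/2. Dividing through by 119/4 gives the monic gcd b^2+7b+10.
Cancel b^2+7b+10 from numerator and denominator to get the reduced form.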